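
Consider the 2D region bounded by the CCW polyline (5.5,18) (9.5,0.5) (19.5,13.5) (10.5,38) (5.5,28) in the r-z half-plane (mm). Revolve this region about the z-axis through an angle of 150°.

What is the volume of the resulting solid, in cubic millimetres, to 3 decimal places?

Profile (r,z), 5 vertices: (5.5,18) (9.5,0.5) (19.5,13.5) (10.5,38) (5.5,28)
edge 0: (5.5,18)→(9.5,0.5)  cross = 5.5·0.5 − 9.5·18 = -168.2500; (r_i+r_j)·cross = 15·-168.2500 = -2523.7500
edge 1: (9.5,0.5)→(19.5,13.5)  cross = 9.5·13.5 − 19.5·0.5 = 118.5000; (r_i+r_j)·cross = 29·118.5000 = 3436.5000
edge 2: (19.5,13.5)→(10.5,38)  cross = 19.5·38 − 10.5·13.5 = 599.2500; (r_i+r_j)·cross = 30·599.2500 = 17977.5000
edge 3: (10.5,38)→(5.5,28)  cross = 10.5·28 − 5.5·38 = 85.0000; (r_i+r_j)·cross = 16·85.0000 = 1360.0000
edge 4: (5.5,28)→(5.5,18)  cross = 5.5·18 − 5.5·28 = -55.0000; (r_i+r_j)·cross = 11·-55.0000 = -605.0000
Σcross = 579.5000 → A = |Σcross|/2 = 289.7500 mm²
Σ(r_i+r_j)·cross = 19645.2500 → first moment M = |Σ|/6 = 3274.2083
R_c = M/A = 3274.2083/289.7500 = 11.3001 mm
θ = 150° = 2.617994 rad
V = θ·R_c·A = 2.617994·11.3001·289.7500 = 8571.857 mm³

Volume = 8571.857 mm³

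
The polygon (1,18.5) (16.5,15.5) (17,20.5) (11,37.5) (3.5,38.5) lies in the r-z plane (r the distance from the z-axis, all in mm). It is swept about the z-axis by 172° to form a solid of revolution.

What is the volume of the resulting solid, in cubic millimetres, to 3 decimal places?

Profile (r,z), 5 vertices: (1,18.5) (16.5,15.5) (17,20.5) (11,37.5) (3.5,38.5)
edge 0: (1,18.5)→(16.5,15.5)  cross = 1·15.5 − 16.5·18.5 = -289.7500; (r_i+r_j)·cross = 17.5·-289.7500 = -5070.6250
edge 1: (16.5,15.5)→(17,20.5)  cross = 16.5·20.5 − 17·15.5 = 74.7500; (r_i+r_j)·cross = 33.5·74.7500 = 2504.1250
edge 2: (17,20.5)→(11,37.5)  cross = 17·37.5 − 11·20.5 = 412.0000; (r_i+r_j)·cross = 28·412.0000 = 11536.0000
edge 3: (11,37.5)→(3.5,38.5)  cross = 11·38.5 − 3.5·37.5 = 292.2500; (r_i+r_j)·cross = 14.5·292.2500 = 4237.6250
edge 4: (3.5,38.5)→(1,18.5)  cross = 3.5·18.5 − 1·38.5 = 26.2500; (r_i+r_j)·cross = 4.5·26.2500 = 118.1250
Σcross = 515.5000 → A = |Σcross|/2 = 257.7500 mm²
Σ(r_i+r_j)·cross = 13325.2500 → first moment M = |Σ|/6 = 2220.8750
R_c = M/A = 2220.8750/257.7500 = 8.6164 mm
θ = 172° = 3.001966 rad
V = θ·R_c·A = 3.001966·8.6164·257.7500 = 6666.992 mm³

Volume = 6666.992 mm³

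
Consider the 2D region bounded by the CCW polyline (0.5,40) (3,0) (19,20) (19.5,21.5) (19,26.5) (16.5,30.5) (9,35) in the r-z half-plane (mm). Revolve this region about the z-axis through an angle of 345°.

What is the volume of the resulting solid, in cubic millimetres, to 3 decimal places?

Volume = 21887.738 mm³

Profile (r,z), 7 vertices: (0.5,40) (3,0) (19,20) (19.5,21.5) (19,26.5) (16.5,30.5) (9,35)
edge 0: (0.5,40)→(3,0)  cross = 0.5·0 − 3·40 = -120.0000; (r_i+r_j)·cross = 3.5·-120.0000 = -420.0000
edge 1: (3,0)→(19,20)  cross = 3·20 − 19·0 = 60.0000; (r_i+r_j)·cross = 22·60.0000 = 1320.0000
edge 2: (19,20)→(19.5,21.5)  cross = 19·21.5 − 19.5·20 = 18.5000; (r_i+r_j)·cross = 38.5·18.5000 = 712.2500
edge 3: (19.5,21.5)→(19,26.5)  cross = 19.5·26.5 − 19·21.5 = 108.2500; (r_i+r_j)·cross = 38.5·108.2500 = 4167.6250
edge 4: (19,26.5)→(16.5,30.5)  cross = 19·30.5 − 16.5·26.5 = 142.2500; (r_i+r_j)·cross = 35.5·142.2500 = 5049.8750
edge 5: (16.5,30.5)→(9,35)  cross = 16.5·35 − 9·30.5 = 303.0000; (r_i+r_j)·cross = 25.5·303.0000 = 7726.5000
edge 6: (9,35)→(0.5,40)  cross = 9·40 − 0.5·35 = 342.5000; (r_i+r_j)·cross = 9.5·342.5000 = 3253.7500
Σcross = 854.5000 → A = |Σcross|/2 = 427.2500 mm²
Σ(r_i+r_j)·cross = 21810.0000 → first moment M = |Σ|/6 = 3635.0000
R_c = M/A = 3635.0000/427.2500 = 8.5079 mm
θ = 345° = 6.021386 rad
V = θ·R_c·A = 6.021386·8.5079·427.2500 = 21887.738 mm³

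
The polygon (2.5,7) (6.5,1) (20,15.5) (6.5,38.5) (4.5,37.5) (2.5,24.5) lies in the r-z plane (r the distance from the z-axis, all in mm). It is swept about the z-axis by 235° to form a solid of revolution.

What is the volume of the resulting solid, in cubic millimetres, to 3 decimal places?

Profile (r,z), 6 vertices: (2.5,7) (6.5,1) (20,15.5) (6.5,38.5) (4.5,37.5) (2.5,24.5)
edge 0: (2.5,7)→(6.5,1)  cross = 2.5·1 − 6.5·7 = -43.0000; (r_i+r_j)·cross = 9·-43.0000 = -387.0000
edge 1: (6.5,1)→(20,15.5)  cross = 6.5·15.5 − 20·1 = 80.7500; (r_i+r_j)·cross = 26.5·80.7500 = 2139.8750
edge 2: (20,15.5)→(6.5,38.5)  cross = 20·38.5 − 6.5·15.5 = 669.2500; (r_i+r_j)·cross = 26.5·669.2500 = 17735.1250
edge 3: (6.5,38.5)→(4.5,37.5)  cross = 6.5·37.5 − 4.5·38.5 = 70.5000; (r_i+r_j)·cross = 11·70.5000 = 775.5000
edge 4: (4.5,37.5)→(2.5,24.5)  cross = 4.5·24.5 − 2.5·37.5 = 16.5000; (r_i+r_j)·cross = 7·16.5000 = 115.5000
edge 5: (2.5,24.5)→(2.5,7)  cross = 2.5·7 − 2.5·24.5 = -43.7500; (r_i+r_j)·cross = 5·-43.7500 = -218.7500
Σcross = 750.2500 → A = |Σcross|/2 = 375.1250 mm²
Σ(r_i+r_j)·cross = 20160.2500 → first moment M = |Σ|/6 = 3360.0417
R_c = M/A = 3360.0417/375.1250 = 8.9571 mm
θ = 235° = 4.101524 rad
V = θ·R_c·A = 4.101524·8.9571·375.1250 = 13781.291 mm³

Volume = 13781.291 mm³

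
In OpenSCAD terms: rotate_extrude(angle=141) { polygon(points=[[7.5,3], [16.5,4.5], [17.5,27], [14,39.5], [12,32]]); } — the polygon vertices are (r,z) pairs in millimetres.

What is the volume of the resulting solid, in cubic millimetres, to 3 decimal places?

Profile (r,z), 5 vertices: (7.5,3) (16.5,4.5) (17.5,27) (14,39.5) (12,32)
edge 0: (7.5,3)→(16.5,4.5)  cross = 7.5·4.5 − 16.5·3 = -15.7500; (r_i+r_j)·cross = 24·-15.7500 = -378.0000
edge 1: (16.5,4.5)→(17.5,27)  cross = 16.5·27 − 17.5·4.5 = 366.7500; (r_i+r_j)·cross = 34·366.7500 = 12469.5000
edge 2: (17.5,27)→(14,39.5)  cross = 17.5·39.5 − 14·27 = 313.2500; (r_i+r_j)·cross = 31.5·313.2500 = 9867.3750
edge 3: (14,39.5)→(12,32)  cross = 14·32 − 12·39.5 = -26.0000; (r_i+r_j)·cross = 26·-26.0000 = -676.0000
edge 4: (12,32)→(7.5,3)  cross = 12·3 − 7.5·32 = -204.0000; (r_i+r_j)·cross = 19.5·-204.0000 = -3978.0000
Σcross = 434.2500 → A = |Σcross|/2 = 217.1250 mm²
Σ(r_i+r_j)·cross = 17304.8750 → first moment M = |Σ|/6 = 2884.1458
R_c = M/A = 2884.1458/217.1250 = 13.2833 mm
θ = 141° = 2.460914 rad
V = θ·R_c·A = 2.460914·13.2833·217.1250 = 7097.636 mm³

Volume = 7097.636 mm³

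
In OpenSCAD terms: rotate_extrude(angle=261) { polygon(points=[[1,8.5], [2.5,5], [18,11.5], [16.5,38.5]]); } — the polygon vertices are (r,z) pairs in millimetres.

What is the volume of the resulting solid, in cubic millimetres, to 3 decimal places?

Profile (r,z), 4 vertices: (1,8.5) (2.5,5) (18,11.5) (16.5,38.5)
edge 0: (1,8.5)→(2.5,5)  cross = 1·5 − 2.5·8.5 = -16.2500; (r_i+r_j)·cross = 3.5·-16.2500 = -56.8750
edge 1: (2.5,5)→(18,11.5)  cross = 2.5·11.5 − 18·5 = -61.2500; (r_i+r_j)·cross = 20.5·-61.2500 = -1255.6250
edge 2: (18,11.5)→(16.5,38.5)  cross = 18·38.5 − 16.5·11.5 = 503.2500; (r_i+r_j)·cross = 34.5·503.2500 = 17362.1250
edge 3: (16.5,38.5)→(1,8.5)  cross = 16.5·8.5 − 1·38.5 = 101.7500; (r_i+r_j)·cross = 17.5·101.7500 = 1780.6250
Σcross = 527.5000 → A = |Σcross|/2 = 263.7500 mm²
Σ(r_i+r_j)·cross = 17830.2500 → first moment M = |Σ|/6 = 2971.7083
R_c = M/A = 2971.7083/263.7500 = 11.2671 mm
θ = 261° = 4.555309 rad
V = θ·R_c·A = 4.555309·11.2671·263.7500 = 13537.051 mm³

Volume = 13537.051 mm³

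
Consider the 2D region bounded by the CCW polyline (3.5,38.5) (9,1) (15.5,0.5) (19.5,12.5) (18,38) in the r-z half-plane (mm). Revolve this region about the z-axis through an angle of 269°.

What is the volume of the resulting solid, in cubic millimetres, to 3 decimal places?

Volume = 26035.766 mm³

Profile (r,z), 5 vertices: (3.5,38.5) (9,1) (15.5,0.5) (19.5,12.5) (18,38)
edge 0: (3.5,38.5)→(9,1)  cross = 3.5·1 − 9·38.5 = -343.0000; (r_i+r_j)·cross = 12.5·-343.0000 = -4287.5000
edge 1: (9,1)→(15.5,0.5)  cross = 9·0.5 − 15.5·1 = -11.0000; (r_i+r_j)·cross = 24.5·-11.0000 = -269.5000
edge 2: (15.5,0.5)→(19.5,12.5)  cross = 15.5·12.5 − 19.5·0.5 = 184.0000; (r_i+r_j)·cross = 35·184.0000 = 6440.0000
edge 3: (19.5,12.5)→(18,38)  cross = 19.5·38 − 18·12.5 = 516.0000; (r_i+r_j)·cross = 37.5·516.0000 = 19350.0000
edge 4: (18,38)→(3.5,38.5)  cross = 18·38.5 − 3.5·38 = 560.0000; (r_i+r_j)·cross = 21.5·560.0000 = 12040.0000
Σcross = 906.0000 → A = |Σcross|/2 = 453.0000 mm²
Σ(r_i+r_j)·cross = 33273.0000 → first moment M = |Σ|/6 = 5545.5000
R_c = M/A = 5545.5000/453.0000 = 12.2417 mm
θ = 269° = 4.694936 rad
V = θ·R_c·A = 4.694936·12.2417·453.0000 = 26035.766 mm³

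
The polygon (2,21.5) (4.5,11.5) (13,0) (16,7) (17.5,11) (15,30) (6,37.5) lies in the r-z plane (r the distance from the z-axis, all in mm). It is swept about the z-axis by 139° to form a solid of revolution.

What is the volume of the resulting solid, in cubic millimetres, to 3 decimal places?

Volume = 8693.245 mm³

Profile (r,z), 7 vertices: (2,21.5) (4.5,11.5) (13,0) (16,7) (17.5,11) (15,30) (6,37.5)
edge 0: (2,21.5)→(4.5,11.5)  cross = 2·11.5 − 4.5·21.5 = -73.7500; (r_i+r_j)·cross = 6.5·-73.7500 = -479.3750
edge 1: (4.5,11.5)→(13,0)  cross = 4.5·0 − 13·11.5 = -149.5000; (r_i+r_j)·cross = 17.5·-149.5000 = -2616.2500
edge 2: (13,0)→(16,7)  cross = 13·7 − 16·0 = 91.0000; (r_i+r_j)·cross = 29·91.0000 = 2639.0000
edge 3: (16,7)→(17.5,11)  cross = 16·11 − 17.5·7 = 53.5000; (r_i+r_j)·cross = 33.5·53.5000 = 1792.2500
edge 4: (17.5,11)→(15,30)  cross = 17.5·30 − 15·11 = 360.0000; (r_i+r_j)·cross = 32.5·360.0000 = 11700.0000
edge 5: (15,30)→(6,37.5)  cross = 15·37.5 − 6·30 = 382.5000; (r_i+r_j)·cross = 21·382.5000 = 8032.5000
edge 6: (6,37.5)→(2,21.5)  cross = 6·21.5 − 2·37.5 = 54.0000; (r_i+r_j)·cross = 8·54.0000 = 432.0000
Σcross = 717.7500 → A = |Σcross|/2 = 358.8750 mm²
Σ(r_i+r_j)·cross = 21500.1250 → first moment M = |Σ|/6 = 3583.3542
R_c = M/A = 3583.3542/358.8750 = 9.9850 mm
θ = 139° = 2.426008 rad
V = θ·R_c·A = 2.426008·9.9850·358.8750 = 8693.245 mm³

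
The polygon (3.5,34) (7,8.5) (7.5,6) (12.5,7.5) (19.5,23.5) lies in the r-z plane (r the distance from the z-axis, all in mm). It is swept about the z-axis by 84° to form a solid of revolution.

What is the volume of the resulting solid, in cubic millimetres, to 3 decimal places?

Volume = 3714.122 mm³

Profile (r,z), 5 vertices: (3.5,34) (7,8.5) (7.5,6) (12.5,7.5) (19.5,23.5)
edge 0: (3.5,34)→(7,8.5)  cross = 3.5·8.5 − 7·34 = -208.2500; (r_i+r_j)·cross = 10.5·-208.2500 = -2186.6250
edge 1: (7,8.5)→(7.5,6)  cross = 7·6 − 7.5·8.5 = -21.7500; (r_i+r_j)·cross = 14.5·-21.7500 = -315.3750
edge 2: (7.5,6)→(12.5,7.5)  cross = 7.5·7.5 − 12.5·6 = -18.7500; (r_i+r_j)·cross = 20·-18.7500 = -375.0000
edge 3: (12.5,7.5)→(19.5,23.5)  cross = 12.5·23.5 − 19.5·7.5 = 147.5000; (r_i+r_j)·cross = 32·147.5000 = 4720.0000
edge 4: (19.5,23.5)→(3.5,34)  cross = 19.5·34 − 3.5·23.5 = 580.7500; (r_i+r_j)·cross = 23·580.7500 = 13357.2500
Σcross = 479.5000 → A = |Σcross|/2 = 239.7500 mm²
Σ(r_i+r_j)·cross = 15200.2500 → first moment M = |Σ|/6 = 2533.3750
R_c = M/A = 2533.3750/239.7500 = 10.5667 mm
θ = 84° = 1.466077 rad
V = θ·R_c·A = 1.466077·10.5667·239.7500 = 3714.122 mm³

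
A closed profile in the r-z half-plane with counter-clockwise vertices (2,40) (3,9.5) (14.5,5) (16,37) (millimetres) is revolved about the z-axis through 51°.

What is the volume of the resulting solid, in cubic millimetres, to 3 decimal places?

Volume = 3183.377 mm³

Profile (r,z), 4 vertices: (2,40) (3,9.5) (14.5,5) (16,37)
edge 0: (2,40)→(3,9.5)  cross = 2·9.5 − 3·40 = -101.0000; (r_i+r_j)·cross = 5·-101.0000 = -505.0000
edge 1: (3,9.5)→(14.5,5)  cross = 3·5 − 14.5·9.5 = -122.7500; (r_i+r_j)·cross = 17.5·-122.7500 = -2148.1250
edge 2: (14.5,5)→(16,37)  cross = 14.5·37 − 16·5 = 456.5000; (r_i+r_j)·cross = 30.5·456.5000 = 13923.2500
edge 3: (16,37)→(2,40)  cross = 16·40 − 2·37 = 566.0000; (r_i+r_j)·cross = 18·566.0000 = 10188.0000
Σcross = 798.7500 → A = |Σcross|/2 = 399.3750 mm²
Σ(r_i+r_j)·cross = 21458.1250 → first moment M = |Σ|/6 = 3576.3542
R_c = M/A = 3576.3542/399.3750 = 8.9549 mm
θ = 51° = 0.890118 rad
V = θ·R_c·A = 0.890118·8.9549·399.3750 = 3183.377 mm³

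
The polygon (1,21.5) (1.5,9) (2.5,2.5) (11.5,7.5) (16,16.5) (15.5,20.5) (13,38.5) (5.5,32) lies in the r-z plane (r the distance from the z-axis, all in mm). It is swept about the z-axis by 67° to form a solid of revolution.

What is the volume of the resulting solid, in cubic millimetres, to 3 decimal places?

Volume = 3444.235 mm³

Profile (r,z), 8 vertices: (1,21.5) (1.5,9) (2.5,2.5) (11.5,7.5) (16,16.5) (15.5,20.5) (13,38.5) (5.5,32)
edge 0: (1,21.5)→(1.5,9)  cross = 1·9 − 1.5·21.5 = -23.2500; (r_i+r_j)·cross = 2.5·-23.2500 = -58.1250
edge 1: (1.5,9)→(2.5,2.5)  cross = 1.5·2.5 − 2.5·9 = -18.7500; (r_i+r_j)·cross = 4·-18.7500 = -75.0000
edge 2: (2.5,2.5)→(11.5,7.5)  cross = 2.5·7.5 − 11.5·2.5 = -10.0000; (r_i+r_j)·cross = 14·-10.0000 = -140.0000
edge 3: (11.5,7.5)→(16,16.5)  cross = 11.5·16.5 − 16·7.5 = 69.7500; (r_i+r_j)·cross = 27.5·69.7500 = 1918.1250
edge 4: (16,16.5)→(15.5,20.5)  cross = 16·20.5 − 15.5·16.5 = 72.2500; (r_i+r_j)·cross = 31.5·72.2500 = 2275.8750
edge 5: (15.5,20.5)→(13,38.5)  cross = 15.5·38.5 − 13·20.5 = 330.2500; (r_i+r_j)·cross = 28.5·330.2500 = 9412.1250
edge 6: (13,38.5)→(5.5,32)  cross = 13·32 − 5.5·38.5 = 204.2500; (r_i+r_j)·cross = 18.5·204.2500 = 3778.6250
edge 7: (5.5,32)→(1,21.5)  cross = 5.5·21.5 − 1·32 = 86.2500; (r_i+r_j)·cross = 6.5·86.2500 = 560.6250
Σcross = 710.7500 → A = |Σcross|/2 = 355.3750 mm²
Σ(r_i+r_j)·cross = 17672.2500 → first moment M = |Σ|/6 = 2945.3750
R_c = M/A = 2945.3750/355.3750 = 8.2881 mm
θ = 67° = 1.169371 rad
V = θ·R_c·A = 1.169371·8.2881·355.3750 = 3444.235 mm³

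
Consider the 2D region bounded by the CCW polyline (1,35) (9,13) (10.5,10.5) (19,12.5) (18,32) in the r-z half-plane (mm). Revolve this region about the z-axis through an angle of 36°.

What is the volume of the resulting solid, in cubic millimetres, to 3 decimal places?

Profile (r,z), 5 vertices: (1,35) (9,13) (10.5,10.5) (19,12.5) (18,32)
edge 0: (1,35)→(9,13)  cross = 1·13 − 9·35 = -302.0000; (r_i+r_j)·cross = 10·-302.0000 = -3020.0000
edge 1: (9,13)→(10.5,10.5)  cross = 9·10.5 − 10.5·13 = -42.0000; (r_i+r_j)·cross = 19.5·-42.0000 = -819.0000
edge 2: (10.5,10.5)→(19,12.5)  cross = 10.5·12.5 − 19·10.5 = -68.2500; (r_i+r_j)·cross = 29.5·-68.2500 = -2013.3750
edge 3: (19,12.5)→(18,32)  cross = 19·32 − 18·12.5 = 383.0000; (r_i+r_j)·cross = 37·383.0000 = 14171.0000
edge 4: (18,32)→(1,35)  cross = 18·35 − 1·32 = 598.0000; (r_i+r_j)·cross = 19·598.0000 = 11362.0000
Σcross = 568.7500 → A = |Σcross|/2 = 284.3750 mm²
Σ(r_i+r_j)·cross = 19680.6250 → first moment M = |Σ|/6 = 3280.1042
R_c = M/A = 3280.1042/284.3750 = 11.5344 mm
θ = 36° = 0.628319 rad
V = θ·R_c·A = 0.628319·11.5344·284.3750 = 2060.950 mm³

Volume = 2060.950 mm³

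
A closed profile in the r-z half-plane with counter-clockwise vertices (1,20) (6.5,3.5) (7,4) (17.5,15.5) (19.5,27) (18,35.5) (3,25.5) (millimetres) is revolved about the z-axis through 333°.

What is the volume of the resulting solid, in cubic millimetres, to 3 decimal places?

Volume = 20912.231 mm³

Profile (r,z), 7 vertices: (1,20) (6.5,3.5) (7,4) (17.5,15.5) (19.5,27) (18,35.5) (3,25.5)
edge 0: (1,20)→(6.5,3.5)  cross = 1·3.5 − 6.5·20 = -126.5000; (r_i+r_j)·cross = 7.5·-126.5000 = -948.7500
edge 1: (6.5,3.5)→(7,4)  cross = 6.5·4 − 7·3.5 = 1.5000; (r_i+r_j)·cross = 13.5·1.5000 = 20.2500
edge 2: (7,4)→(17.5,15.5)  cross = 7·15.5 − 17.5·4 = 38.5000; (r_i+r_j)·cross = 24.5·38.5000 = 943.2500
edge 3: (17.5,15.5)→(19.5,27)  cross = 17.5·27 − 19.5·15.5 = 170.2500; (r_i+r_j)·cross = 37·170.2500 = 6299.2500
edge 4: (19.5,27)→(18,35.5)  cross = 19.5·35.5 − 18·27 = 206.2500; (r_i+r_j)·cross = 37.5·206.2500 = 7734.3750
edge 5: (18,35.5)→(3,25.5)  cross = 18·25.5 − 3·35.5 = 352.5000; (r_i+r_j)·cross = 21·352.5000 = 7402.5000
edge 6: (3,25.5)→(1,20)  cross = 3·20 − 1·25.5 = 34.5000; (r_i+r_j)·cross = 4·34.5000 = 138.0000
Σcross = 677.0000 → A = |Σcross|/2 = 338.5000 mm²
Σ(r_i+r_j)·cross = 21588.8750 → first moment M = |Σ|/6 = 3598.1458
R_c = M/A = 3598.1458/338.5000 = 10.6297 mm
θ = 333° = 5.811946 rad
V = θ·R_c·A = 5.811946·10.6297·338.5000 = 20912.231 mm³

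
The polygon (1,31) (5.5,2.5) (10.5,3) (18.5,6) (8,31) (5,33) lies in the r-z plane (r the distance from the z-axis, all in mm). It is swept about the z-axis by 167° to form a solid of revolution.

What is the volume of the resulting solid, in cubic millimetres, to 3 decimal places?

Profile (r,z), 6 vertices: (1,31) (5.5,2.5) (10.5,3) (18.5,6) (8,31) (5,33)
edge 0: (1,31)→(5.5,2.5)  cross = 1·2.5 − 5.5·31 = -168.0000; (r_i+r_j)·cross = 6.5·-168.0000 = -1092.0000
edge 1: (5.5,2.5)→(10.5,3)  cross = 5.5·3 − 10.5·2.5 = -9.7500; (r_i+r_j)·cross = 16·-9.7500 = -156.0000
edge 2: (10.5,3)→(18.5,6)  cross = 10.5·6 − 18.5·3 = 7.5000; (r_i+r_j)·cross = 29·7.5000 = 217.5000
edge 3: (18.5,6)→(8,31)  cross = 18.5·31 − 8·6 = 525.5000; (r_i+r_j)·cross = 26.5·525.5000 = 13925.7500
edge 4: (8,31)→(5,33)  cross = 8·33 − 5·31 = 109.0000; (r_i+r_j)·cross = 13·109.0000 = 1417.0000
edge 5: (5,33)→(1,31)  cross = 5·31 − 1·33 = 122.0000; (r_i+r_j)·cross = 6·122.0000 = 732.0000
Σcross = 586.2500 → A = |Σcross|/2 = 293.1250 mm²
Σ(r_i+r_j)·cross = 15044.2500 → first moment M = |Σ|/6 = 2507.3750
R_c = M/A = 2507.3750/293.1250 = 8.5539 mm
θ = 167° = 2.914700 rad
V = θ·R_c·A = 2.914700·8.5539·293.1250 = 7308.246 mm³

Volume = 7308.246 mm³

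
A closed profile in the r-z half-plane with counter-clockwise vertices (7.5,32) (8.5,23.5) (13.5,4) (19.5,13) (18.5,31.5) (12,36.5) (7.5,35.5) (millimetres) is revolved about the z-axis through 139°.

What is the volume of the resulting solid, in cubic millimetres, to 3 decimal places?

Volume = 8611.417 mm³

Profile (r,z), 7 vertices: (7.5,32) (8.5,23.5) (13.5,4) (19.5,13) (18.5,31.5) (12,36.5) (7.5,35.5)
edge 0: (7.5,32)→(8.5,23.5)  cross = 7.5·23.5 − 8.5·32 = -95.7500; (r_i+r_j)·cross = 16·-95.7500 = -1532.0000
edge 1: (8.5,23.5)→(13.5,4)  cross = 8.5·4 − 13.5·23.5 = -283.2500; (r_i+r_j)·cross = 22·-283.2500 = -6231.5000
edge 2: (13.5,4)→(19.5,13)  cross = 13.5·13 − 19.5·4 = 97.5000; (r_i+r_j)·cross = 33·97.5000 = 3217.5000
edge 3: (19.5,13)→(18.5,31.5)  cross = 19.5·31.5 − 18.5·13 = 373.7500; (r_i+r_j)·cross = 38·373.7500 = 14202.5000
edge 4: (18.5,31.5)→(12,36.5)  cross = 18.5·36.5 − 12·31.5 = 297.2500; (r_i+r_j)·cross = 30.5·297.2500 = 9066.1250
edge 5: (12,36.5)→(7.5,35.5)  cross = 12·35.5 − 7.5·36.5 = 152.2500; (r_i+r_j)·cross = 19.5·152.2500 = 2968.8750
edge 6: (7.5,35.5)→(7.5,32)  cross = 7.5·32 − 7.5·35.5 = -26.2500; (r_i+r_j)·cross = 15·-26.2500 = -393.7500
Σcross = 515.5000 → A = |Σcross|/2 = 257.7500 mm²
Σ(r_i+r_j)·cross = 21297.7500 → first moment M = |Σ|/6 = 3549.6250
R_c = M/A = 3549.6250/257.7500 = 13.7716 mm
θ = 139° = 2.426008 rad
V = θ·R_c·A = 2.426008·13.7716·257.7500 = 8611.417 mm³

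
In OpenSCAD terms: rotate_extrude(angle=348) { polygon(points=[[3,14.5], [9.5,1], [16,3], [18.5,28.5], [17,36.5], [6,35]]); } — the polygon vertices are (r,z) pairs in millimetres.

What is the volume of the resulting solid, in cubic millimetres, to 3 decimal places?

Volume = 28049.823 mm³

Profile (r,z), 6 vertices: (3,14.5) (9.5,1) (16,3) (18.5,28.5) (17,36.5) (6,35)
edge 0: (3,14.5)→(9.5,1)  cross = 3·1 − 9.5·14.5 = -134.7500; (r_i+r_j)·cross = 12.5·-134.7500 = -1684.3750
edge 1: (9.5,1)→(16,3)  cross = 9.5·3 − 16·1 = 12.5000; (r_i+r_j)·cross = 25.5·12.5000 = 318.7500
edge 2: (16,3)→(18.5,28.5)  cross = 16·28.5 − 18.5·3 = 400.5000; (r_i+r_j)·cross = 34.5·400.5000 = 13817.2500
edge 3: (18.5,28.5)→(17,36.5)  cross = 18.5·36.5 − 17·28.5 = 190.7500; (r_i+r_j)·cross = 35.5·190.7500 = 6771.6250
edge 4: (17,36.5)→(6,35)  cross = 17·35 − 6·36.5 = 376.0000; (r_i+r_j)·cross = 23·376.0000 = 8648.0000
edge 5: (6,35)→(3,14.5)  cross = 6·14.5 − 3·35 = -18.0000; (r_i+r_j)·cross = 9·-18.0000 = -162.0000
Σcross = 827.0000 → A = |Σcross|/2 = 413.5000 mm²
Σ(r_i+r_j)·cross = 27709.2500 → first moment M = |Σ|/6 = 4618.2083
R_c = M/A = 4618.2083/413.5000 = 11.1686 mm
θ = 348° = 6.073746 rad
V = θ·R_c·A = 6.073746·11.1686·413.5000 = 28049.823 mm³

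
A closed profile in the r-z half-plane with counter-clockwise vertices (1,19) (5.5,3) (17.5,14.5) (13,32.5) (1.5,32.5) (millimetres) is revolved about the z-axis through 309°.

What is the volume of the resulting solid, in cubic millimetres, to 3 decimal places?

Profile (r,z), 5 vertices: (1,19) (5.5,3) (17.5,14.5) (13,32.5) (1.5,32.5)
edge 0: (1,19)→(5.5,3)  cross = 1·3 − 5.5·19 = -101.5000; (r_i+r_j)·cross = 6.5·-101.5000 = -659.7500
edge 1: (5.5,3)→(17.5,14.5)  cross = 5.5·14.5 − 17.5·3 = 27.2500; (r_i+r_j)·cross = 23·27.2500 = 626.7500
edge 2: (17.5,14.5)→(13,32.5)  cross = 17.5·32.5 − 13·14.5 = 380.2500; (r_i+r_j)·cross = 30.5·380.2500 = 11597.6250
edge 3: (13,32.5)→(1.5,32.5)  cross = 13·32.5 − 1.5·32.5 = 373.7500; (r_i+r_j)·cross = 14.5·373.7500 = 5419.3750
edge 4: (1.5,32.5)→(1,19)  cross = 1.5·19 − 1·32.5 = -4.0000; (r_i+r_j)·cross = 2.5·-4.0000 = -10.0000
Σcross = 675.7500 → A = |Σcross|/2 = 337.8750 mm²
Σ(r_i+r_j)·cross = 16974.0000 → first moment M = |Σ|/6 = 2829.0000
R_c = M/A = 2829.0000/337.8750 = 8.3729 mm
θ = 309° = 5.393067 rad
V = θ·R_c·A = 5.393067·8.3729·337.8750 = 15256.988 mm³

Volume = 15256.988 mm³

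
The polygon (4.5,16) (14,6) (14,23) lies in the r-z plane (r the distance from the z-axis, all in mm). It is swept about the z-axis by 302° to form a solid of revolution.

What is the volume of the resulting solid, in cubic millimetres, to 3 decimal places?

Profile (r,z), 3 vertices: (4.5,16) (14,6) (14,23)
edge 0: (4.5,16)→(14,6)  cross = 4.5·6 − 14·16 = -197.0000; (r_i+r_j)·cross = 18.5·-197.0000 = -3644.5000
edge 1: (14,6)→(14,23)  cross = 14·23 − 14·6 = 238.0000; (r_i+r_j)·cross = 28·238.0000 = 6664.0000
edge 2: (14,23)→(4.5,16)  cross = 14·16 − 4.5·23 = 120.5000; (r_i+r_j)·cross = 18.5·120.5000 = 2229.2500
Σcross = 161.5000 → A = |Σcross|/2 = 80.7500 mm²
Σ(r_i+r_j)·cross = 5248.7500 → first moment M = |Σ|/6 = 874.7917
R_c = M/A = 874.7917/80.7500 = 10.8333 mm
θ = 302° = 5.270894 rad
V = θ·R_c·A = 5.270894·10.8333·80.7500 = 4610.934 mm³

Volume = 4610.934 mm³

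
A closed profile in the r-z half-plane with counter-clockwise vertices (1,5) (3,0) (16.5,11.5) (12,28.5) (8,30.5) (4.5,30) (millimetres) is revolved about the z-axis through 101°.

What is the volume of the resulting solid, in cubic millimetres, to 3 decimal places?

Volume = 4138.132 mm³

Profile (r,z), 6 vertices: (1,5) (3,0) (16.5,11.5) (12,28.5) (8,30.5) (4.5,30)
edge 0: (1,5)→(3,0)  cross = 1·0 − 3·5 = -15.0000; (r_i+r_j)·cross = 4·-15.0000 = -60.0000
edge 1: (3,0)→(16.5,11.5)  cross = 3·11.5 − 16.5·0 = 34.5000; (r_i+r_j)·cross = 19.5·34.5000 = 672.7500
edge 2: (16.5,11.5)→(12,28.5)  cross = 16.5·28.5 − 12·11.5 = 332.2500; (r_i+r_j)·cross = 28.5·332.2500 = 9469.1250
edge 3: (12,28.5)→(8,30.5)  cross = 12·30.5 − 8·28.5 = 138.0000; (r_i+r_j)·cross = 20·138.0000 = 2760.0000
edge 4: (8,30.5)→(4.5,30)  cross = 8·30 − 4.5·30.5 = 102.7500; (r_i+r_j)·cross = 12.5·102.7500 = 1284.3750
edge 5: (4.5,30)→(1,5)  cross = 4.5·5 − 1·30 = -7.5000; (r_i+r_j)·cross = 5.5·-7.5000 = -41.2500
Σcross = 585.0000 → A = |Σcross|/2 = 292.5000 mm²
Σ(r_i+r_j)·cross = 14085.0000 → first moment M = |Σ|/6 = 2347.5000
R_c = M/A = 2347.5000/292.5000 = 8.0256 mm
θ = 101° = 1.762783 rad
V = θ·R_c·A = 1.762783·8.0256·292.5000 = 4138.132 mm³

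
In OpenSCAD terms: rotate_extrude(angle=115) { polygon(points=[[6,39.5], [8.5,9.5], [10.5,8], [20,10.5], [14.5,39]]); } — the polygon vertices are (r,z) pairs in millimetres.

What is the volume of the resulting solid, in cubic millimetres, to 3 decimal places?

Profile (r,z), 5 vertices: (6,39.5) (8.5,9.5) (10.5,8) (20,10.5) (14.5,39)
edge 0: (6,39.5)→(8.5,9.5)  cross = 6·9.5 − 8.5·39.5 = -278.7500; (r_i+r_j)·cross = 14.5·-278.7500 = -4041.8750
edge 1: (8.5,9.5)→(10.5,8)  cross = 8.5·8 − 10.5·9.5 = -31.7500; (r_i+r_j)·cross = 19·-31.7500 = -603.2500
edge 2: (10.5,8)→(20,10.5)  cross = 10.5·10.5 − 20·8 = -49.7500; (r_i+r_j)·cross = 30.5·-49.7500 = -1517.3750
edge 3: (20,10.5)→(14.5,39)  cross = 20·39 − 14.5·10.5 = 627.7500; (r_i+r_j)·cross = 34.5·627.7500 = 21657.3750
edge 4: (14.5,39)→(6,39.5)  cross = 14.5·39.5 − 6·39 = 338.7500; (r_i+r_j)·cross = 20.5·338.7500 = 6944.3750
Σcross = 606.2500 → A = |Σcross|/2 = 303.1250 mm²
Σ(r_i+r_j)·cross = 22439.2500 → first moment M = |Σ|/6 = 3739.8750
R_c = M/A = 3739.8750/303.1250 = 12.3377 mm
θ = 115° = 2.007129 rad
V = θ·R_c·A = 2.007129·12.3377·303.1250 = 7506.410 mm³

Volume = 7506.410 mm³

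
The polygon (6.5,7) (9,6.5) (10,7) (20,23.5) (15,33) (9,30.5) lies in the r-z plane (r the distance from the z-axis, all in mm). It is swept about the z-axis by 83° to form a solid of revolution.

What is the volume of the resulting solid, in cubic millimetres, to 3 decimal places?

Volume = 3623.610 mm³

Profile (r,z), 6 vertices: (6.5,7) (9,6.5) (10,7) (20,23.5) (15,33) (9,30.5)
edge 0: (6.5,7)→(9,6.5)  cross = 6.5·6.5 − 9·7 = -20.7500; (r_i+r_j)·cross = 15.5·-20.7500 = -321.6250
edge 1: (9,6.5)→(10,7)  cross = 9·7 − 10·6.5 = -2.0000; (r_i+r_j)·cross = 19·-2.0000 = -38.0000
edge 2: (10,7)→(20,23.5)  cross = 10·23.5 − 20·7 = 95.0000; (r_i+r_j)·cross = 30·95.0000 = 2850.0000
edge 3: (20,23.5)→(15,33)  cross = 20·33 − 15·23.5 = 307.5000; (r_i+r_j)·cross = 35·307.5000 = 10762.5000
edge 4: (15,33)→(9,30.5)  cross = 15·30.5 − 9·33 = 160.5000; (r_i+r_j)·cross = 24·160.5000 = 3852.0000
edge 5: (9,30.5)→(6.5,7)  cross = 9·7 − 6.5·30.5 = -135.2500; (r_i+r_j)·cross = 15.5·-135.2500 = -2096.3750
Σcross = 405.0000 → A = |Σcross|/2 = 202.5000 mm²
Σ(r_i+r_j)·cross = 15008.5000 → first moment M = |Σ|/6 = 2501.4167
R_c = M/A = 2501.4167/202.5000 = 12.3527 mm
θ = 83° = 1.448623 rad
V = θ·R_c·A = 1.448623·12.3527·202.5000 = 3623.610 mm³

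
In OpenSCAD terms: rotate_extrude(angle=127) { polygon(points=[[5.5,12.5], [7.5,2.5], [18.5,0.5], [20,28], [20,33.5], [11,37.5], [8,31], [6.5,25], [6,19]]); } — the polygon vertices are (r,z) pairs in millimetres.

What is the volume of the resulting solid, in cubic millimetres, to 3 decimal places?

Volume = 12459.422 mm³

Profile (r,z), 9 vertices: (5.5,12.5) (7.5,2.5) (18.5,0.5) (20,28) (20,33.5) (11,37.5) (8,31) (6.5,25) (6,19)
edge 0: (5.5,12.5)→(7.5,2.5)  cross = 5.5·2.5 − 7.5·12.5 = -80.0000; (r_i+r_j)·cross = 13·-80.0000 = -1040.0000
edge 1: (7.5,2.5)→(18.5,0.5)  cross = 7.5·0.5 − 18.5·2.5 = -42.5000; (r_i+r_j)·cross = 26·-42.5000 = -1105.0000
edge 2: (18.5,0.5)→(20,28)  cross = 18.5·28 − 20·0.5 = 508.0000; (r_i+r_j)·cross = 38.5·508.0000 = 19558.0000
edge 3: (20,28)→(20,33.5)  cross = 20·33.5 − 20·28 = 110.0000; (r_i+r_j)·cross = 40·110.0000 = 4400.0000
edge 4: (20,33.5)→(11,37.5)  cross = 20·37.5 − 11·33.5 = 381.5000; (r_i+r_j)·cross = 31·381.5000 = 11826.5000
edge 5: (11,37.5)→(8,31)  cross = 11·31 − 8·37.5 = 41.0000; (r_i+r_j)·cross = 19·41.0000 = 779.0000
edge 6: (8,31)→(6.5,25)  cross = 8·25 − 6.5·31 = -1.5000; (r_i+r_j)·cross = 14.5·-1.5000 = -21.7500
edge 7: (6.5,25)→(6,19)  cross = 6.5·19 − 6·25 = -26.5000; (r_i+r_j)·cross = 12.5·-26.5000 = -331.2500
edge 8: (6,19)→(5.5,12.5)  cross = 6·12.5 − 5.5·19 = -29.5000; (r_i+r_j)·cross = 11.5·-29.5000 = -339.2500
Σcross = 860.5000 → A = |Σcross|/2 = 430.2500 mm²
Σ(r_i+r_j)·cross = 33726.2500 → first moment M = |Σ|/6 = 5621.0417
R_c = M/A = 5621.0417/430.2500 = 13.0646 mm
θ = 127° = 2.216568 rad
V = θ·R_c·A = 2.216568·13.0646·430.2500 = 12459.422 mm³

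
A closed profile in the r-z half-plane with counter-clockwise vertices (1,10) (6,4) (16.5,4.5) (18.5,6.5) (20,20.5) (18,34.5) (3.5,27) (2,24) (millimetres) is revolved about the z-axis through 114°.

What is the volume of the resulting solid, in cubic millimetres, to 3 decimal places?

Profile (r,z), 8 vertices: (1,10) (6,4) (16.5,4.5) (18.5,6.5) (20,20.5) (18,34.5) (3.5,27) (2,24)
edge 0: (1,10)→(6,4)  cross = 1·4 − 6·10 = -56.0000; (r_i+r_j)·cross = 7·-56.0000 = -392.0000
edge 1: (6,4)→(16.5,4.5)  cross = 6·4.5 − 16.5·4 = -39.0000; (r_i+r_j)·cross = 22.5·-39.0000 = -877.5000
edge 2: (16.5,4.5)→(18.5,6.5)  cross = 16.5·6.5 − 18.5·4.5 = 24.0000; (r_i+r_j)·cross = 35·24.0000 = 840.0000
edge 3: (18.5,6.5)→(20,20.5)  cross = 18.5·20.5 − 20·6.5 = 249.2500; (r_i+r_j)·cross = 38.5·249.2500 = 9596.1250
edge 4: (20,20.5)→(18,34.5)  cross = 20·34.5 − 18·20.5 = 321.0000; (r_i+r_j)·cross = 38·321.0000 = 12198.0000
edge 5: (18,34.5)→(3.5,27)  cross = 18·27 − 3.5·34.5 = 365.2500; (r_i+r_j)·cross = 21.5·365.2500 = 7852.8750
edge 6: (3.5,27)→(2,24)  cross = 3.5·24 − 2·27 = 30.0000; (r_i+r_j)·cross = 5.5·30.0000 = 165.0000
edge 7: (2,24)→(1,10)  cross = 2·10 − 1·24 = -4.0000; (r_i+r_j)·cross = 3·-4.0000 = -12.0000
Σcross = 890.5000 → A = |Σcross|/2 = 445.2500 mm²
Σ(r_i+r_j)·cross = 29370.5000 → first moment M = |Σ|/6 = 4895.0833
R_c = M/A = 4895.0833/445.2500 = 10.9940 mm
θ = 114° = 1.989675 rad
V = θ·R_c·A = 1.989675·10.9940·445.2500 = 9739.627 mm³

Volume = 9739.627 mm³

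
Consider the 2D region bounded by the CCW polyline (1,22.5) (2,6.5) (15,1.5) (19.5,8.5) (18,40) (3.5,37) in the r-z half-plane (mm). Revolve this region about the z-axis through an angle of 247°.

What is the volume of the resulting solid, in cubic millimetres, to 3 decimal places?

Volume = 26352.200 mm³

Profile (r,z), 6 vertices: (1,22.5) (2,6.5) (15,1.5) (19.5,8.5) (18,40) (3.5,37)
edge 0: (1,22.5)→(2,6.5)  cross = 1·6.5 − 2·22.5 = -38.5000; (r_i+r_j)·cross = 3·-38.5000 = -115.5000
edge 1: (2,6.5)→(15,1.5)  cross = 2·1.5 − 15·6.5 = -94.5000; (r_i+r_j)·cross = 17·-94.5000 = -1606.5000
edge 2: (15,1.5)→(19.5,8.5)  cross = 15·8.5 − 19.5·1.5 = 98.2500; (r_i+r_j)·cross = 34.5·98.2500 = 3389.6250
edge 3: (19.5,8.5)→(18,40)  cross = 19.5·40 − 18·8.5 = 627.0000; (r_i+r_j)·cross = 37.5·627.0000 = 23512.5000
edge 4: (18,40)→(3.5,37)  cross = 18·37 − 3.5·40 = 526.0000; (r_i+r_j)·cross = 21.5·526.0000 = 11309.0000
edge 5: (3.5,37)→(1,22.5)  cross = 3.5·22.5 − 1·37 = 41.7500; (r_i+r_j)·cross = 4.5·41.7500 = 187.8750
Σcross = 1160.0000 → A = |Σcross|/2 = 580.0000 mm²
Σ(r_i+r_j)·cross = 36677.0000 → first moment M = |Σ|/6 = 6112.8333
R_c = M/A = 6112.8333/580.0000 = 10.5394 mm
θ = 247° = 4.310963 rad
V = θ·R_c·A = 4.310963·10.5394·580.0000 = 26352.200 mm³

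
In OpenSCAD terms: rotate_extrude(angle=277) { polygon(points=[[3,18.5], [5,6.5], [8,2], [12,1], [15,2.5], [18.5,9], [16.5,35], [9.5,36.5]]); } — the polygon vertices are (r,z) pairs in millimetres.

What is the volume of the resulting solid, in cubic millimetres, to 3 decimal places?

Volume = 21944.681 mm³

Profile (r,z), 8 vertices: (3,18.5) (5,6.5) (8,2) (12,1) (15,2.5) (18.5,9) (16.5,35) (9.5,36.5)
edge 0: (3,18.5)→(5,6.5)  cross = 3·6.5 − 5·18.5 = -73.0000; (r_i+r_j)·cross = 8·-73.0000 = -584.0000
edge 1: (5,6.5)→(8,2)  cross = 5·2 − 8·6.5 = -42.0000; (r_i+r_j)·cross = 13·-42.0000 = -546.0000
edge 2: (8,2)→(12,1)  cross = 8·1 − 12·2 = -16.0000; (r_i+r_j)·cross = 20·-16.0000 = -320.0000
edge 3: (12,1)→(15,2.5)  cross = 12·2.5 − 15·1 = 15.0000; (r_i+r_j)·cross = 27·15.0000 = 405.0000
edge 4: (15,2.5)→(18.5,9)  cross = 15·9 − 18.5·2.5 = 88.7500; (r_i+r_j)·cross = 33.5·88.7500 = 2973.1250
edge 5: (18.5,9)→(16.5,35)  cross = 18.5·35 − 16.5·9 = 499.0000; (r_i+r_j)·cross = 35·499.0000 = 17465.0000
edge 6: (16.5,35)→(9.5,36.5)  cross = 16.5·36.5 − 9.5·35 = 269.7500; (r_i+r_j)·cross = 26·269.7500 = 7013.5000
edge 7: (9.5,36.5)→(3,18.5)  cross = 9.5·18.5 − 3·36.5 = 66.2500; (r_i+r_j)·cross = 12.5·66.2500 = 828.1250
Σcross = 807.7500 → A = |Σcross|/2 = 403.8750 mm²
Σ(r_i+r_j)·cross = 27234.7500 → first moment M = |Σ|/6 = 4539.1250
R_c = M/A = 4539.1250/403.8750 = 11.2389 mm
θ = 277° = 4.834562 rad
V = θ·R_c·A = 4.834562·11.2389·403.8750 = 21944.681 mm³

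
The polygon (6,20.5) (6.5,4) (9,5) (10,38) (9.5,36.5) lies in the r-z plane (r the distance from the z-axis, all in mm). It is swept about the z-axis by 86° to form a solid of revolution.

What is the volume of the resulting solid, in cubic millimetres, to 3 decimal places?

Profile (r,z), 5 vertices: (6,20.5) (6.5,4) (9,5) (10,38) (9.5,36.5)
edge 0: (6,20.5)→(6.5,4)  cross = 6·4 − 6.5·20.5 = -109.2500; (r_i+r_j)·cross = 12.5·-109.2500 = -1365.6250
edge 1: (6.5,4)→(9,5)  cross = 6.5·5 − 9·4 = -3.5000; (r_i+r_j)·cross = 15.5·-3.5000 = -54.2500
edge 2: (9,5)→(10,38)  cross = 9·38 − 10·5 = 292.0000; (r_i+r_j)·cross = 19·292.0000 = 5548.0000
edge 3: (10,38)→(9.5,36.5)  cross = 10·36.5 − 9.5·38 = 4.0000; (r_i+r_j)·cross = 19.5·4.0000 = 78.0000
edge 4: (9.5,36.5)→(6,20.5)  cross = 9.5·20.5 − 6·36.5 = -24.2500; (r_i+r_j)·cross = 15.5·-24.2500 = -375.8750
Σcross = 159.0000 → A = |Σcross|/2 = 79.5000 mm²
Σ(r_i+r_j)·cross = 3830.2500 → first moment M = |Σ|/6 = 638.3750
R_c = M/A = 638.3750/79.5000 = 8.0299 mm
θ = 86° = 1.500983 rad
V = θ·R_c·A = 1.500983·8.0299·79.5000 = 958.190 mm³

Volume = 958.190 mm³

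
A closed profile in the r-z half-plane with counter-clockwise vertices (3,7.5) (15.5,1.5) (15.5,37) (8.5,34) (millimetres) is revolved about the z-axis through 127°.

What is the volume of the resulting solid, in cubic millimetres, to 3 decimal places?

Profile (r,z), 4 vertices: (3,7.5) (15.5,1.5) (15.5,37) (8.5,34)
edge 0: (3,7.5)→(15.5,1.5)  cross = 3·1.5 − 15.5·7.5 = -111.7500; (r_i+r_j)·cross = 18.5·-111.7500 = -2067.3750
edge 1: (15.5,1.5)→(15.5,37)  cross = 15.5·37 − 15.5·1.5 = 550.2500; (r_i+r_j)·cross = 31·550.2500 = 17057.7500
edge 2: (15.5,37)→(8.5,34)  cross = 15.5·34 − 8.5·37 = 212.5000; (r_i+r_j)·cross = 24·212.5000 = 5100.0000
edge 3: (8.5,34)→(3,7.5)  cross = 8.5·7.5 − 3·34 = -38.2500; (r_i+r_j)·cross = 11.5·-38.2500 = -439.8750
Σcross = 612.7500 → A = |Σcross|/2 = 306.3750 mm²
Σ(r_i+r_j)·cross = 19650.5000 → first moment M = |Σ|/6 = 3275.0833
R_c = M/A = 3275.0833/306.3750 = 10.6898 mm
θ = 127° = 2.216568 rad
V = θ·R_c·A = 2.216568·10.6898·306.3750 = 7259.445 mm³

Volume = 7259.445 mm³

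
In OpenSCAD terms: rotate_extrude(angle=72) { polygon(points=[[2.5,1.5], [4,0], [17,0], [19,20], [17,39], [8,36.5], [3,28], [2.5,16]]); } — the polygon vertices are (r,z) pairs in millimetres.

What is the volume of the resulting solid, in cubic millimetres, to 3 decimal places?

Profile (r,z), 8 vertices: (2.5,1.5) (4,0) (17,0) (19,20) (17,39) (8,36.5) (3,28) (2.5,16)
edge 0: (2.5,1.5)→(4,0)  cross = 2.5·0 − 4·1.5 = -6.0000; (r_i+r_j)·cross = 6.5·-6.0000 = -39.0000
edge 1: (4,0)→(17,0)  cross = 4·0 − 17·0 = 0.0000; (r_i+r_j)·cross = 21·0.0000 = 0.0000
edge 2: (17,0)→(19,20)  cross = 17·20 − 19·0 = 340.0000; (r_i+r_j)·cross = 36·340.0000 = 12240.0000
edge 3: (19,20)→(17,39)  cross = 19·39 − 17·20 = 401.0000; (r_i+r_j)·cross = 36·401.0000 = 14436.0000
edge 4: (17,39)→(8,36.5)  cross = 17·36.5 − 8·39 = 308.5000; (r_i+r_j)·cross = 25·308.5000 = 7712.5000
edge 5: (8,36.5)→(3,28)  cross = 8·28 − 3·36.5 = 114.5000; (r_i+r_j)·cross = 11·114.5000 = 1259.5000
edge 6: (3,28)→(2.5,16)  cross = 3·16 − 2.5·28 = -22.0000; (r_i+r_j)·cross = 5.5·-22.0000 = -121.0000
edge 7: (2.5,16)→(2.5,1.5)  cross = 2.5·1.5 − 2.5·16 = -36.2500; (r_i+r_j)·cross = 5·-36.2500 = -181.2500
Σcross = 1099.7500 → A = |Σcross|/2 = 549.8750 mm²
Σ(r_i+r_j)·cross = 35306.7500 → first moment M = |Σ|/6 = 5884.4583
R_c = M/A = 5884.4583/549.8750 = 10.7014 mm
θ = 72° = 1.256637 rad
V = θ·R_c·A = 1.256637·10.7014·549.8750 = 7394.628 mm³

Volume = 7394.628 mm³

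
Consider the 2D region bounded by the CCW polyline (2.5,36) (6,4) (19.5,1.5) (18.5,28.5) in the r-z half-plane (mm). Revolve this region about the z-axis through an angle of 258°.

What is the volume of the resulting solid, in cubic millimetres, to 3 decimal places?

Volume = 21796.715 mm³

Profile (r,z), 4 vertices: (2.5,36) (6,4) (19.5,1.5) (18.5,28.5)
edge 0: (2.5,36)→(6,4)  cross = 2.5·4 − 6·36 = -206.0000; (r_i+r_j)·cross = 8.5·-206.0000 = -1751.0000
edge 1: (6,4)→(19.5,1.5)  cross = 6·1.5 − 19.5·4 = -69.0000; (r_i+r_j)·cross = 25.5·-69.0000 = -1759.5000
edge 2: (19.5,1.5)→(18.5,28.5)  cross = 19.5·28.5 − 18.5·1.5 = 528.0000; (r_i+r_j)·cross = 38·528.0000 = 20064.0000
edge 3: (18.5,28.5)→(2.5,36)  cross = 18.5·36 − 2.5·28.5 = 594.7500; (r_i+r_j)·cross = 21·594.7500 = 12489.7500
Σcross = 847.7500 → A = |Σcross|/2 = 423.8750 mm²
Σ(r_i+r_j)·cross = 29043.2500 → first moment M = |Σ|/6 = 4840.5417
R_c = M/A = 4840.5417/423.8750 = 11.4197 mm
θ = 258° = 4.502949 rad
V = θ·R_c·A = 4.502949·11.4197·423.8750 = 21796.715 mm³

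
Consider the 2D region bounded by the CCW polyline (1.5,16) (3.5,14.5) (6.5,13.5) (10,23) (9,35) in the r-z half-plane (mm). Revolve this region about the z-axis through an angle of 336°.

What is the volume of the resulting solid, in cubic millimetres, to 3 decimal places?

Volume = 3201.667 mm³

Profile (r,z), 5 vertices: (1.5,16) (3.5,14.5) (6.5,13.5) (10,23) (9,35)
edge 0: (1.5,16)→(3.5,14.5)  cross = 1.5·14.5 − 3.5·16 = -34.2500; (r_i+r_j)·cross = 5·-34.2500 = -171.2500
edge 1: (3.5,14.5)→(6.5,13.5)  cross = 3.5·13.5 − 6.5·14.5 = -47.0000; (r_i+r_j)·cross = 10·-47.0000 = -470.0000
edge 2: (6.5,13.5)→(10,23)  cross = 6.5·23 − 10·13.5 = 14.5000; (r_i+r_j)·cross = 16.5·14.5000 = 239.2500
edge 3: (10,23)→(9,35)  cross = 10·35 − 9·23 = 143.0000; (r_i+r_j)·cross = 19·143.0000 = 2717.0000
edge 4: (9,35)→(1.5,16)  cross = 9·16 − 1.5·35 = 91.5000; (r_i+r_j)·cross = 10.5·91.5000 = 960.7500
Σcross = 167.7500 → A = |Σcross|/2 = 83.8750 mm²
Σ(r_i+r_j)·cross = 3275.7500 → first moment M = |Σ|/6 = 545.9583
R_c = M/A = 545.9583/83.8750 = 6.5092 mm
θ = 336° = 5.864306 rad
V = θ·R_c·A = 5.864306·6.5092·83.8750 = 3201.667 mm³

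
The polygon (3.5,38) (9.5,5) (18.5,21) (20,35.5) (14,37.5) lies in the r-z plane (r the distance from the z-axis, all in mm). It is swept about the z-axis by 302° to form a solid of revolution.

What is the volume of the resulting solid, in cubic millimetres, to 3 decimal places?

Volume = 20433.940 mm³

Profile (r,z), 5 vertices: (3.5,38) (9.5,5) (18.5,21) (20,35.5) (14,37.5)
edge 0: (3.5,38)→(9.5,5)  cross = 3.5·5 − 9.5·38 = -343.5000; (r_i+r_j)·cross = 13·-343.5000 = -4465.5000
edge 1: (9.5,5)→(18.5,21)  cross = 9.5·21 − 18.5·5 = 107.0000; (r_i+r_j)·cross = 28·107.0000 = 2996.0000
edge 2: (18.5,21)→(20,35.5)  cross = 18.5·35.5 − 20·21 = 236.7500; (r_i+r_j)·cross = 38.5·236.7500 = 9114.8750
edge 3: (20,35.5)→(14,37.5)  cross = 20·37.5 − 14·35.5 = 253.0000; (r_i+r_j)·cross = 34·253.0000 = 8602.0000
edge 4: (14,37.5)→(3.5,38)  cross = 14·38 − 3.5·37.5 = 400.7500; (r_i+r_j)·cross = 17.5·400.7500 = 7013.1250
Σcross = 654.0000 → A = |Σcross|/2 = 327.0000 mm²
Σ(r_i+r_j)·cross = 23260.5000 → first moment M = |Σ|/6 = 3876.7500
R_c = M/A = 3876.7500/327.0000 = 11.8555 mm
θ = 302° = 5.270894 rad
V = θ·R_c·A = 5.270894·11.8555·327.0000 = 20433.940 mm³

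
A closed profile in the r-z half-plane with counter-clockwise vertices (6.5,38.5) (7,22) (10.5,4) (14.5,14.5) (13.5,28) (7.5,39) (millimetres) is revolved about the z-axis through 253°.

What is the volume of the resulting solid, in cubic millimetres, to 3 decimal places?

Profile (r,z), 6 vertices: (6.5,38.5) (7,22) (10.5,4) (14.5,14.5) (13.5,28) (7.5,39)
edge 0: (6.5,38.5)→(7,22)  cross = 6.5·22 − 7·38.5 = -126.5000; (r_i+r_j)·cross = 13.5·-126.5000 = -1707.7500
edge 1: (7,22)→(10.5,4)  cross = 7·4 − 10.5·22 = -203.0000; (r_i+r_j)·cross = 17.5·-203.0000 = -3552.5000
edge 2: (10.5,4)→(14.5,14.5)  cross = 10.5·14.5 − 14.5·4 = 94.2500; (r_i+r_j)·cross = 25·94.2500 = 2356.2500
edge 3: (14.5,14.5)→(13.5,28)  cross = 14.5·28 − 13.5·14.5 = 210.2500; (r_i+r_j)·cross = 28·210.2500 = 5887.0000
edge 4: (13.5,28)→(7.5,39)  cross = 13.5·39 − 7.5·28 = 316.5000; (r_i+r_j)·cross = 21·316.5000 = 6646.5000
edge 5: (7.5,39)→(6.5,38.5)  cross = 7.5·38.5 − 6.5·39 = 35.2500; (r_i+r_j)·cross = 14·35.2500 = 493.5000
Σcross = 326.7500 → A = |Σcross|/2 = 163.3750 mm²
Σ(r_i+r_j)·cross = 10123.0000 → first moment M = |Σ|/6 = 1687.1667
R_c = M/A = 1687.1667/163.3750 = 10.3270 mm
θ = 253° = 4.415683 rad
V = θ·R_c·A = 4.415683·10.3270·163.3750 = 7449.993 mm³

Volume = 7449.993 mm³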